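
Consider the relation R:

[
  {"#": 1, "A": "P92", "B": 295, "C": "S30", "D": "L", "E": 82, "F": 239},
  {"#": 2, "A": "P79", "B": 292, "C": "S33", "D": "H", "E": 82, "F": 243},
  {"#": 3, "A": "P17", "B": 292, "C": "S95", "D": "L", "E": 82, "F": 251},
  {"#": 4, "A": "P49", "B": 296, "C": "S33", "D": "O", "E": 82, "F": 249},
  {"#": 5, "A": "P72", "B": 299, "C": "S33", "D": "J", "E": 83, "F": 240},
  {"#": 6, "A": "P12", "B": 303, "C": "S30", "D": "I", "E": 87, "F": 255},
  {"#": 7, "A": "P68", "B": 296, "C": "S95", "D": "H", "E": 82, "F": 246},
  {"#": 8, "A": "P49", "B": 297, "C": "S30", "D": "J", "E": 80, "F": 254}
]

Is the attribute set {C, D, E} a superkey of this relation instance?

Yes

All 8 rows have distinct {C, D, E} values, so {C, D, E} → (all attributes) holds and {C, D, E} is a superkey.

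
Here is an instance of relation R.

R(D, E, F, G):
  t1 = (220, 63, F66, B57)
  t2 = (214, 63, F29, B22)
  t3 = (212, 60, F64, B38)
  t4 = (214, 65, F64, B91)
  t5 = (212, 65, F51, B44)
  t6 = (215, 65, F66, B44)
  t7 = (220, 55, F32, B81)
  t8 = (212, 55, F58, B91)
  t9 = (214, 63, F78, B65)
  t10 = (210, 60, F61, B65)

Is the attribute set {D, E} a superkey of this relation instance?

Rows 2 and 9 have the same {D, E} value (D=214, E=63) but are distinct tuples, so {D, E} does not determine every attribute — not a superkey.

No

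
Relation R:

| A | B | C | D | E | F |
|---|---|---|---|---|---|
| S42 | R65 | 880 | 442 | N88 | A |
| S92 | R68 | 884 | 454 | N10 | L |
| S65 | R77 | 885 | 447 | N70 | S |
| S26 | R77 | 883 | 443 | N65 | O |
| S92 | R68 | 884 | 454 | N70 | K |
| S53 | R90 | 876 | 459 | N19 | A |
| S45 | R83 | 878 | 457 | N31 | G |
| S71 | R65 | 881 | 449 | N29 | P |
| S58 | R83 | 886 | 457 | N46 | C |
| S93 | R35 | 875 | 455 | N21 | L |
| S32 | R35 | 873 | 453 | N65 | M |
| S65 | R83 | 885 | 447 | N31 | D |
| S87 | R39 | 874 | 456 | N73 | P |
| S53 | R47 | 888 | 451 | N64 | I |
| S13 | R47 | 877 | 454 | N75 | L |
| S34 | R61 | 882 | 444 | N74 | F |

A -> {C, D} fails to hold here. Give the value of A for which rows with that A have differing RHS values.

S53

A=S42: 1 row → {C,D} = (880, 442) ✓
A=S92: 2 rows → {C,D} = (884, 454), (884, 454) ✓
A=S65: 2 rows → {C,D} = (885, 447), (885, 447) ✓
A=S26: 1 row → {C,D} = (883, 443) ✓
A=S53: 2 rows → {C,D} takes values {(876, 459), (888, 451)} — violation
A=S45: 1 row → {C,D} = (878, 457) ✓
A=S71: 1 row → {C,D} = (881, 449) ✓
A=S58: 1 row → {C,D} = (886, 457) ✓
A=S93: 1 row → {C,D} = (875, 455) ✓
A=S32: 1 row → {C,D} = (873, 453) ✓
A=S87: 1 row → {C,D} = (874, 456) ✓
A=S13: 1 row → {C,D} = (877, 454) ✓
A=S34: 1 row → {C,D} = (882, 444) ✓
The only A value with inconsistent RHS is A=S53.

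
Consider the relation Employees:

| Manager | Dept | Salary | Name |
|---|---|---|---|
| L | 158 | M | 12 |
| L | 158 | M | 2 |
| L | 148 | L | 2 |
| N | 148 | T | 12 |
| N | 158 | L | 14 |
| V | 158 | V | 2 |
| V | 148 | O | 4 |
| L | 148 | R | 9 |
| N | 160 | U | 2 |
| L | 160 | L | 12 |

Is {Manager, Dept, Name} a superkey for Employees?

Yes

All 10 rows have distinct {Manager, Dept, Name} values, so {Manager, Dept, Name} → (all attributes) holds and {Manager, Dept, Name} is a superkey.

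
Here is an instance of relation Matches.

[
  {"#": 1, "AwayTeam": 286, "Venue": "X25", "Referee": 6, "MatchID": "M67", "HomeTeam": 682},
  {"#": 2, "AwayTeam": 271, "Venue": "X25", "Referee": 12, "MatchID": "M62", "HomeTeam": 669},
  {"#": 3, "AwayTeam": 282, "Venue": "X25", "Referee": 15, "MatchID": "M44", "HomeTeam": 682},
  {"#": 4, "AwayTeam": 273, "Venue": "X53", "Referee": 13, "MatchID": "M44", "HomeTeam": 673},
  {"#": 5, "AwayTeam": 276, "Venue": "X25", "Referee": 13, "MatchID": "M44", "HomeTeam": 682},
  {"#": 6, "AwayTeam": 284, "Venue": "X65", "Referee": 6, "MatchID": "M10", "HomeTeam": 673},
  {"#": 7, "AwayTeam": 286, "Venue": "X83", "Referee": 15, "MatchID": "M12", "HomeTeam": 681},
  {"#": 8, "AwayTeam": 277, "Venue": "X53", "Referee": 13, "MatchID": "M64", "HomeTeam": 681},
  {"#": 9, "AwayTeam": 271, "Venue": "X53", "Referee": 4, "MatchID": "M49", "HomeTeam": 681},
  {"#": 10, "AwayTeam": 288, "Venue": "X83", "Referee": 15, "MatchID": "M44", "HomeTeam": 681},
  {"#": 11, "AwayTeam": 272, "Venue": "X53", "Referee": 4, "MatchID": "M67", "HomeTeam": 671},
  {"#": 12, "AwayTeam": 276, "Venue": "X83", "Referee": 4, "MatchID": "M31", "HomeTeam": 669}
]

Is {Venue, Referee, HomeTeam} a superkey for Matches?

No

Rows 7 and 10 have the same {Venue, Referee, HomeTeam} value (Venue=X83, Referee=15, HomeTeam=681) but are distinct tuples, so {Venue, Referee, HomeTeam} does not determine every attribute — not a superkey.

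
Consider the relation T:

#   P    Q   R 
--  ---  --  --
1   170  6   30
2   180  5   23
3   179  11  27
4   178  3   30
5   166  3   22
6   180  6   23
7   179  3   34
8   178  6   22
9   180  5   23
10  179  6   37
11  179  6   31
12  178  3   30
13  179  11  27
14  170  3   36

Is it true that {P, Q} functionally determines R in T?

No

(P=170, Q=6): row 1 → R = 30 ✓
(P=180, Q=5): rows 2, 9 → R = 23, 23 ✓
(P=179, Q=11): rows 3, 13 → R = 27, 27 ✓
(P=178, Q=3): rows 4, 12 → R = 30, 30 ✓
(P=166, Q=3): row 5 → R = 22 ✓
(P=180, Q=6): row 6 → R = 23 ✓
(P=179, Q=3): row 7 → R = 34 ✓
(P=178, Q=6): row 8 → R = 22 ✓
(P=179, Q=6): rows 10, 11 → R takes values {37, 31} — violation
(P=170, Q=3): row 14 → R = 36 ✓
Two rows agree on {P, Q} but differ on R, so {P, Q} -> R does not hold.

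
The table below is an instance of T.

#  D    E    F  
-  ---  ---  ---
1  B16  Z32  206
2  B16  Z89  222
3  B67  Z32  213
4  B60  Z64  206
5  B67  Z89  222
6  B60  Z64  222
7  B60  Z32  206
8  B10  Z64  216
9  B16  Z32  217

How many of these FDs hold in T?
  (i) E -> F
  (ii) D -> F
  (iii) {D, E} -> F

(i) E -> F: E=Z32: rows 1, 3, 7, 9 → F takes values {206, 213, 217} — violation; E=Z64: rows 4, 6, 8 → F takes values {206, 222, 216} — violation — fails.
(ii) D -> F: D=B16: rows 1, 2, 9 → F takes values {206, 222, 217} — violation; D=B67: rows 3, 5 → F takes values {213, 222} — violation; D=B60: rows 4, 6, 7 → F takes values {206, 222} — violation — fails.
(iii) {D, E} -> F: (D=B16, E=Z32): rows 1, 9 → F takes values {206, 217} — violation; (D=B60, E=Z64): rows 4, 6 → F takes values {206, 222} — violation — fails.
None of the 3 dependencies hold.

0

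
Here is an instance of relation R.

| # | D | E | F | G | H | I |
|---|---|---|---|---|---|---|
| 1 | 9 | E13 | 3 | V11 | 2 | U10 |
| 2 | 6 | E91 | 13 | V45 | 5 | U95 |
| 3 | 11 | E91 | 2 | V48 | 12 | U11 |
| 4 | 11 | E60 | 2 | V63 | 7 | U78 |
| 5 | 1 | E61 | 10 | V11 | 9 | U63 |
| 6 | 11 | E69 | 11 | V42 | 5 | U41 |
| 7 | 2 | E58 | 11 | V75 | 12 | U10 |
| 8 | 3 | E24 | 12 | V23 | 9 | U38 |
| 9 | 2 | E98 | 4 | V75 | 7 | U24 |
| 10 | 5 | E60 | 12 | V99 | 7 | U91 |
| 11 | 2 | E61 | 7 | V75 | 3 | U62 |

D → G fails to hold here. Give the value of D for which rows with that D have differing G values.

11

D=9: row 1 → G = V11 ✓
D=6: row 2 → G = V45 ✓
D=11: rows 3, 4, 6 → G takes values {V48, V63, V42} — violation
D=1: row 5 → G = V11 ✓
D=2: rows 7, 9, 11 → G = V75, V75, V75 ✓
D=3: row 8 → G = V23 ✓
D=5: row 10 → G = V99 ✓
The only D value with inconsistent G is D=11.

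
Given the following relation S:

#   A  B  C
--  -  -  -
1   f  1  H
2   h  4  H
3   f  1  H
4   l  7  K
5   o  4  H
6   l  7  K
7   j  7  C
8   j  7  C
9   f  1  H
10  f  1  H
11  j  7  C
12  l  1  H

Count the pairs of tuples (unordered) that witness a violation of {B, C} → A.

(B=1, C=H): violating pairs (1,12), (3,12), (9,12), (10,12) — 4 pairs.
(B=4, C=H): violating pairs (2,5) — 1 pair.
(B=7, C=K): all 2 rows agree on A — 0 pairs.
(B=7, C=C): all 3 rows agree on A — 0 pairs.

5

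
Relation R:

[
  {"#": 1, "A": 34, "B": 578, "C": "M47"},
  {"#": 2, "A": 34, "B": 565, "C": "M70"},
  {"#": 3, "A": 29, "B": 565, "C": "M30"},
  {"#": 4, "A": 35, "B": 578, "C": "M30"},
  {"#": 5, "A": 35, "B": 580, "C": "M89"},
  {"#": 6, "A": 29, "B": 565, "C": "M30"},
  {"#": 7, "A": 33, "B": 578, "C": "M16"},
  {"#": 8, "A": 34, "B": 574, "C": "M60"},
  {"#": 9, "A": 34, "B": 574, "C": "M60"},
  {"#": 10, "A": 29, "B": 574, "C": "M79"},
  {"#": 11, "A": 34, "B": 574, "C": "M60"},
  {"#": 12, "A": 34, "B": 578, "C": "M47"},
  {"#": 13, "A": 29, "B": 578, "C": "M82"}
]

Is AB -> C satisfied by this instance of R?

(A=34, B=578): rows 1, 12 → C = M47, M47 ✓
(A=34, B=565): row 2 → C = M70 ✓
(A=29, B=565): rows 3, 6 → C = M30, M30 ✓
(A=35, B=578): row 4 → C = M30 ✓
(A=35, B=580): row 5 → C = M89 ✓
(A=33, B=578): row 7 → C = M16 ✓
(A=34, B=574): rows 8, 9, 11 → C = M60, M60, M60 ✓
(A=29, B=574): row 10 → C = M79 ✓
(A=29, B=578): row 13 → C = M82 ✓
Every AB value is associated with a single C value, so AB -> C holds.

Yes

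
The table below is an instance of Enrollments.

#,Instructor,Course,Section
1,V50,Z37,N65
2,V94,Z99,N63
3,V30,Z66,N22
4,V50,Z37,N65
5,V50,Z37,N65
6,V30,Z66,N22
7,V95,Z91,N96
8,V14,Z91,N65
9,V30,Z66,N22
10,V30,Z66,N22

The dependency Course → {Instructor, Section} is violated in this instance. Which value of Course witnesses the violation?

Z91

Course=Z37: rows 1, 4, 5 → {Instructor,Section} = (V50, N65), (V50, N65), (V50, N65) ✓
Course=Z99: row 2 → {Instructor,Section} = (V94, N63) ✓
Course=Z66: rows 3, 6, 9, 10 → {Instructor,Section} = (V30, N22), (V30, N22), (V30, N22), (V30, N22) ✓
Course=Z91: rows 7, 8 → {Instructor,Section} takes values {(V95, N96), (V14, N65)} — violation
The only Course value with inconsistent RHS is Course=Z91.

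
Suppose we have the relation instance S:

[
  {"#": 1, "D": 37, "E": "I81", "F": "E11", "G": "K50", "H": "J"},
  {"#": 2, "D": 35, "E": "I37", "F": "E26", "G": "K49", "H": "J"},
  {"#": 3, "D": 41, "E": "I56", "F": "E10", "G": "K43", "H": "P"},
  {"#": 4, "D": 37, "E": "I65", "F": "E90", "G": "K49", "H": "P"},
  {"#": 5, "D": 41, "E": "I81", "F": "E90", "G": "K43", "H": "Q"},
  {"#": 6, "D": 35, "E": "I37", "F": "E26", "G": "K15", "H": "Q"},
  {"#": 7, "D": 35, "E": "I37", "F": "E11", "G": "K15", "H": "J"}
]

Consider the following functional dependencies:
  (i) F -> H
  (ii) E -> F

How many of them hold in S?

(i) F -> H: F=E26: rows 2, 6 → H takes values {J, Q} — violation; F=E90: rows 4, 5 → H takes values {P, Q} — violation — fails.
(ii) E -> F: E=I81: rows 1, 5 → F takes values {E11, E90} — violation; E=I37: rows 2, 6, 7 → F takes values {E26, E11} — violation — fails.
None of the 2 dependencies hold.

0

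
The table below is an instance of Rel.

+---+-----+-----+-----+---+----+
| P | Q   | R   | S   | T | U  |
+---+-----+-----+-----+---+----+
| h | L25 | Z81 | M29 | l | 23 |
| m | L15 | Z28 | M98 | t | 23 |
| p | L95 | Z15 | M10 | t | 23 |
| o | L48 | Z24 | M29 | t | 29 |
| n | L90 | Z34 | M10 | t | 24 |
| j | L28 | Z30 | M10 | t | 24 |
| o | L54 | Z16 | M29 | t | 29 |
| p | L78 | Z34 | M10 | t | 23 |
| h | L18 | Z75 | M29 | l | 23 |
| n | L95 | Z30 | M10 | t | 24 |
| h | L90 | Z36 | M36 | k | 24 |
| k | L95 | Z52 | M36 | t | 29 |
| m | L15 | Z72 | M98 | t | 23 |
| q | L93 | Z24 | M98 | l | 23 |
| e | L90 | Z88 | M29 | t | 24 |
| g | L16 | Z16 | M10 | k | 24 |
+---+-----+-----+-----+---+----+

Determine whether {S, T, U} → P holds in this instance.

No

(S=M29, T=l, U=23): 2 rows → P = h, h ✓
(S=M98, T=t, U=23): 2 rows → P = m, m ✓
(S=M10, T=t, U=23): 2 rows → P = p, p ✓
(S=M29, T=t, U=29): 2 rows → P = o, o ✓
(S=M10, T=t, U=24): 3 rows → P takes values {n, j} — violation
(S=M36, T=k, U=24): 1 row → P = h ✓
(S=M36, T=t, U=29): 1 row → P = k ✓
(S=M98, T=l, U=23): 1 row → P = q ✓
(S=M29, T=t, U=24): 1 row → P = e ✓
(S=M10, T=k, U=24): 1 row → P = g ✓
Two rows agree on {S, T, U} but differ on P, so {S, T, U} → P does not hold.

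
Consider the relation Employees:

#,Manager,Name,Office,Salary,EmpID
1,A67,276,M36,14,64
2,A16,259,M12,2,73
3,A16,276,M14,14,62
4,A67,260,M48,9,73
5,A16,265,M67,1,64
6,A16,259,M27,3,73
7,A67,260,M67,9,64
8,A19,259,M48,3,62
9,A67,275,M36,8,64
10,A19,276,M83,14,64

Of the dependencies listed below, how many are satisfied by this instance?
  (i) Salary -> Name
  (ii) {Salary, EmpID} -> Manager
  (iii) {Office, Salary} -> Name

2

(i) Salary -> Name: every LHS value maps to a single RHS value — holds.
(ii) {Salary, EmpID} -> Manager: (Salary=14, EmpID=64): rows 1, 10 → Manager takes values {A67, A19} — violation — fails.
(iii) {Office, Salary} -> Name: every LHS value maps to a single RHS value — holds.
2 of the 3 dependencies hold.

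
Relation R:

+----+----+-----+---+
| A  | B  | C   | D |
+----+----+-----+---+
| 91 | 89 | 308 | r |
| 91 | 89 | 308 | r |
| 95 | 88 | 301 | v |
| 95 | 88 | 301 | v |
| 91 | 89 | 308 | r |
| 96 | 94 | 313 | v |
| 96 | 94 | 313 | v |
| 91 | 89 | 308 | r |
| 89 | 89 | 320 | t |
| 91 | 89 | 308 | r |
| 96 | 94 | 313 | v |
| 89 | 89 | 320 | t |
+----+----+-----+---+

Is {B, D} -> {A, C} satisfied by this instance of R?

Yes

(B=89, D=r): 5 rows → {A,C} = (91, 308), (91, 308), (91, 308), (91, 308), (91, 308) ✓
(B=88, D=v): 2 rows → {A,C} = (95, 301), (95, 301) ✓
(B=94, D=v): 3 rows → {A,C} = (96, 313), (96, 313), (96, 313) ✓
(B=89, D=t): 2 rows → {A,C} = (89, 320), (89, 320) ✓
Every {B, D} value is associated with a single {A, C} value, so {B, D} -> {A, C} holds.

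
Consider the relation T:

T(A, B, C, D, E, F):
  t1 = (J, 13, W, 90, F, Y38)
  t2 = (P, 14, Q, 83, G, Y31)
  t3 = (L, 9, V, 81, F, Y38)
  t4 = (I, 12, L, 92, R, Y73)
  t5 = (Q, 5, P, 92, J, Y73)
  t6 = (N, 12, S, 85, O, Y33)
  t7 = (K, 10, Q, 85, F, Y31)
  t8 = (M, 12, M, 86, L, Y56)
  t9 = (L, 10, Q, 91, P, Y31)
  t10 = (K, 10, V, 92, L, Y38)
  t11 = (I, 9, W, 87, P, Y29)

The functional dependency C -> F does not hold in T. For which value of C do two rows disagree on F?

C=W: rows 1, 11 → F takes values {Y38, Y29} — violation
C=Q: rows 2, 7, 9 → F = Y31, Y31, Y31 ✓
C=V: rows 3, 10 → F = Y38, Y38 ✓
C=L: row 4 → F = Y73 ✓
C=P: row 5 → F = Y73 ✓
C=S: row 6 → F = Y33 ✓
C=M: row 8 → F = Y56 ✓
The only C value with inconsistent F is C=W.

W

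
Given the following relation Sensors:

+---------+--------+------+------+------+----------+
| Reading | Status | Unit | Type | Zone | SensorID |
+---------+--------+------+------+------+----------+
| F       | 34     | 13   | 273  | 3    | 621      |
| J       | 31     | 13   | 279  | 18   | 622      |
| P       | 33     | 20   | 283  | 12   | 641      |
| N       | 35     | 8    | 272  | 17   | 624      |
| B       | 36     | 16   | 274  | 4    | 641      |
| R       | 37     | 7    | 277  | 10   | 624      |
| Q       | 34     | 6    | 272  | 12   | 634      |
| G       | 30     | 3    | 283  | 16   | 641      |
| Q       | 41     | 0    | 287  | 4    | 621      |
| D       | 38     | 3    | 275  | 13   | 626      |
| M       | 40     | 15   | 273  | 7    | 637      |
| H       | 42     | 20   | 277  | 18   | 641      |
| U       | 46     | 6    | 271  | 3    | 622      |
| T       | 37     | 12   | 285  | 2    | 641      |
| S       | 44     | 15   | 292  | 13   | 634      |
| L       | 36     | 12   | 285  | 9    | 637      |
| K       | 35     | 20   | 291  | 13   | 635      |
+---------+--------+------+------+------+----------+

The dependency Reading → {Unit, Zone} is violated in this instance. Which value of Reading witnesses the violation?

Reading=F: 1 row → {Unit,Zone} = (13, 3) ✓
Reading=J: 1 row → {Unit,Zone} = (13, 18) ✓
Reading=P: 1 row → {Unit,Zone} = (20, 12) ✓
Reading=N: 1 row → {Unit,Zone} = (8, 17) ✓
Reading=B: 1 row → {Unit,Zone} = (16, 4) ✓
Reading=R: 1 row → {Unit,Zone} = (7, 10) ✓
Reading=Q: 2 rows → {Unit,Zone} takes values {(6, 12), (0, 4)} — violation
Reading=G: 1 row → {Unit,Zone} = (3, 16) ✓
Reading=D: 1 row → {Unit,Zone} = (3, 13) ✓
Reading=M: 1 row → {Unit,Zone} = (15, 7) ✓
Reading=H: 1 row → {Unit,Zone} = (20, 18) ✓
Reading=U: 1 row → {Unit,Zone} = (6, 3) ✓
Reading=T: 1 row → {Unit,Zone} = (12, 2) ✓
Reading=S: 1 row → {Unit,Zone} = (15, 13) ✓
Reading=L: 1 row → {Unit,Zone} = (12, 9) ✓
Reading=K: 1 row → {Unit,Zone} = (20, 13) ✓
The only Reading value with inconsistent RHS is Reading=Q.

Q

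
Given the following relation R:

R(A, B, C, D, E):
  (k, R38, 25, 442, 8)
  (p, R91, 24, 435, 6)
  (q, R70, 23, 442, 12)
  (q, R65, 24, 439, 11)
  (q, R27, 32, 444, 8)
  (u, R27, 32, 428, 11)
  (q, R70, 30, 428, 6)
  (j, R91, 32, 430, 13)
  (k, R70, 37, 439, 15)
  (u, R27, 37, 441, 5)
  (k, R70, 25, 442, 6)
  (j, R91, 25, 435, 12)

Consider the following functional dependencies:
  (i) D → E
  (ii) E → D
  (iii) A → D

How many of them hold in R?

0

(i) D → E: D=442: 3 rows → E takes values {8, 12, 6} — violation; D=435: 2 rows → E takes values {6, 12} — violation; D=439: 2 rows → E takes values {11, 15} — violation; D=428: 2 rows → E takes values {11, 6} — violation — fails.
(ii) E → D: E=8: 2 rows → D takes values {442, 444} — violation; E=6: 3 rows → D takes values {435, 428, 442} — violation; E=12: 2 rows → D takes values {442, 435} — violation; E=11: 2 rows → D takes values {439, 428} — violation — fails.
(iii) A → D: A=k: 3 rows → D takes values {442, 439} — violation; A=q: 4 rows → D takes values {442, 439, 444, 428} — violation; A=u: 2 rows → D takes values {428, 441} — violation; A=j: 2 rows → D takes values {430, 435} — violation — fails.
None of the 3 dependencies hold.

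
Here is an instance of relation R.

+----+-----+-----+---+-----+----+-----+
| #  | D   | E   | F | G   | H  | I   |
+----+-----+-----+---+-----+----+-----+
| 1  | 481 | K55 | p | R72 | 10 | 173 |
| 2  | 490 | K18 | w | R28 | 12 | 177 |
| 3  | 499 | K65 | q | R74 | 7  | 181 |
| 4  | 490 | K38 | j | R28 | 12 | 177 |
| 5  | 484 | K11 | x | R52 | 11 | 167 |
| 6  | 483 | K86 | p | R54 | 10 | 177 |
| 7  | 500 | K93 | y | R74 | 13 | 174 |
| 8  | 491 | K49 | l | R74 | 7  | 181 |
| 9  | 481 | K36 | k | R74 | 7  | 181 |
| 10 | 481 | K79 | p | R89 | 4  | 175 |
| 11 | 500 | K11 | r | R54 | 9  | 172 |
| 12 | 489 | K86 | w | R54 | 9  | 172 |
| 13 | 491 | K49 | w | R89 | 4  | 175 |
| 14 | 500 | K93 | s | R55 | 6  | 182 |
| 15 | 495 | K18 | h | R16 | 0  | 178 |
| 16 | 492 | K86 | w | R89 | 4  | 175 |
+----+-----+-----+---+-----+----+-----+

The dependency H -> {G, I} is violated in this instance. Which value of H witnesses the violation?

10

H=10: rows 1, 6 → {G,I} takes values {(R72, 173), (R54, 177)} — violation
H=12: rows 2, 4 → {G,I} = (R28, 177), (R28, 177) ✓
H=7: rows 3, 8, 9 → {G,I} = (R74, 181), (R74, 181), (R74, 181) ✓
H=11: row 5 → {G,I} = (R52, 167) ✓
H=13: row 7 → {G,I} = (R74, 174) ✓
H=4: rows 10, 13, 16 → {G,I} = (R89, 175), (R89, 175), (R89, 175) ✓
H=9: rows 11, 12 → {G,I} = (R54, 172), (R54, 172) ✓
H=6: row 14 → {G,I} = (R55, 182) ✓
H=0: row 15 → {G,I} = (R16, 178) ✓
The only H value with inconsistent RHS is H=10.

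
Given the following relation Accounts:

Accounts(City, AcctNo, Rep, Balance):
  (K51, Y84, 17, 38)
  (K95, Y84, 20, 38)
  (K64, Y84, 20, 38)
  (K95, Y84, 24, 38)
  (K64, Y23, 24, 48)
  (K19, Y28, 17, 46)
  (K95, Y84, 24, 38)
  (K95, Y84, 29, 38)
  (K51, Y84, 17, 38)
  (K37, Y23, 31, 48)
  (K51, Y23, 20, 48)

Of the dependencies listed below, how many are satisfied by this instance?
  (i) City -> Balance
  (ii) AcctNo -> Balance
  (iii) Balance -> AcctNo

2

(i) City -> Balance: City=K51: 3 rows → Balance takes values {38, 48} — violation; City=K64: 2 rows → Balance takes values {38, 48} — violation — fails.
(ii) AcctNo -> Balance: every LHS value maps to a single RHS value — holds.
(iii) Balance -> AcctNo: every LHS value maps to a single RHS value — holds.
2 of the 3 dependencies hold.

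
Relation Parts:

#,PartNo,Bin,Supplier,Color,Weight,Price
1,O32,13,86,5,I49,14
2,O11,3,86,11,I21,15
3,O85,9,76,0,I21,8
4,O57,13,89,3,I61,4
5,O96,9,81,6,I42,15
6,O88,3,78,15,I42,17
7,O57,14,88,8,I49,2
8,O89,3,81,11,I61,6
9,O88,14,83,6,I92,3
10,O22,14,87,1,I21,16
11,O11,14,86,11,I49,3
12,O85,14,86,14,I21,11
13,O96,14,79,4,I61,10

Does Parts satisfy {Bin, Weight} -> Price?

(Bin=13, Weight=I49): row 1 → Price = 14 ✓
(Bin=3, Weight=I21): row 2 → Price = 15 ✓
(Bin=9, Weight=I21): row 3 → Price = 8 ✓
(Bin=13, Weight=I61): row 4 → Price = 4 ✓
(Bin=9, Weight=I42): row 5 → Price = 15 ✓
(Bin=3, Weight=I42): row 6 → Price = 17 ✓
(Bin=14, Weight=I49): rows 7, 11 → Price takes values {2, 3} — violation
(Bin=3, Weight=I61): row 8 → Price = 6 ✓
(Bin=14, Weight=I92): row 9 → Price = 3 ✓
(Bin=14, Weight=I21): rows 10, 12 → Price takes values {16, 11} — violation
(Bin=14, Weight=I61): row 13 → Price = 10 ✓
Two rows agree on {Bin, Weight} but differ on Price, so {Bin, Weight} -> Price does not hold.

No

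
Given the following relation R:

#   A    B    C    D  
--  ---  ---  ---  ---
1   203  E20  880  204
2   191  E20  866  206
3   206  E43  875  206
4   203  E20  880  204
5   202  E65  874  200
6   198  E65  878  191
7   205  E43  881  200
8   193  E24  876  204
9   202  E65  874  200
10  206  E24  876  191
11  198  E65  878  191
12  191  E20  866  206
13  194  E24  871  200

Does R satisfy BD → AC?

(B=E20, D=204): rows 1, 4 → {A,C} = (203, 880), (203, 880) ✓
(B=E20, D=206): rows 2, 12 → {A,C} = (191, 866), (191, 866) ✓
(B=E43, D=206): row 3 → {A,C} = (206, 875) ✓
(B=E65, D=200): rows 5, 9 → {A,C} = (202, 874), (202, 874) ✓
(B=E65, D=191): rows 6, 11 → {A,C} = (198, 878), (198, 878) ✓
(B=E43, D=200): row 7 → {A,C} = (205, 881) ✓
(B=E24, D=204): row 8 → {A,C} = (193, 876) ✓
(B=E24, D=191): row 10 → {A,C} = (206, 876) ✓
(B=E24, D=200): row 13 → {A,C} = (194, 871) ✓
Every BD value is associated with a single AC value, so BD → AC holds.

Yes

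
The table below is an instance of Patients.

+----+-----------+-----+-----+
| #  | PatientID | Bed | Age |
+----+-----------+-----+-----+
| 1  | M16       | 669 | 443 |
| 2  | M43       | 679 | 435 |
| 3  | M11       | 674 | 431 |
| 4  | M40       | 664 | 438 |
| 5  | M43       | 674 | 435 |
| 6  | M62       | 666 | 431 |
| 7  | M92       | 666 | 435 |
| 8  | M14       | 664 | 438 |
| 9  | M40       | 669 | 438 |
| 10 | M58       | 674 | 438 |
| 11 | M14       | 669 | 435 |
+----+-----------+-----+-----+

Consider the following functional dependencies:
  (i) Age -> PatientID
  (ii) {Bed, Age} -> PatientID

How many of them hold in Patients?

(i) Age -> PatientID: Age=435: rows 2, 5, 7, 11 → PatientID takes values {M43, M92, M14} — violation; Age=431: rows 3, 6 → PatientID takes values {M11, M62} — violation; Age=438: rows 4, 8, 9, 10 → PatientID takes values {M40, M14, M58} — violation — fails.
(ii) {Bed, Age} -> PatientID: (Bed=664, Age=438): rows 4, 8 → PatientID takes values {M40, M14} — violation — fails.
None of the 2 dependencies hold.

0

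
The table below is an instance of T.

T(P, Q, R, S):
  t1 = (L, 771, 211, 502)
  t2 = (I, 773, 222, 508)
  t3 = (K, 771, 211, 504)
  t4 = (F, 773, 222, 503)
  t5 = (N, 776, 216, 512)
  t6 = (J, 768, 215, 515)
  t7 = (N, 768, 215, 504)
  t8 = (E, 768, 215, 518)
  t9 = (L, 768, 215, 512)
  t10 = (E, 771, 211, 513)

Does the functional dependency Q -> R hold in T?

Q=771: rows 1, 3, 10 → R = 211, 211, 211 ✓
Q=773: rows 2, 4 → R = 222, 222 ✓
Q=776: row 5 → R = 216 ✓
Q=768: rows 6, 7, 8, 9 → R = 215, 215, 215, 215 ✓
Every Q value is associated with a single R value, so Q -> R holds.

Yes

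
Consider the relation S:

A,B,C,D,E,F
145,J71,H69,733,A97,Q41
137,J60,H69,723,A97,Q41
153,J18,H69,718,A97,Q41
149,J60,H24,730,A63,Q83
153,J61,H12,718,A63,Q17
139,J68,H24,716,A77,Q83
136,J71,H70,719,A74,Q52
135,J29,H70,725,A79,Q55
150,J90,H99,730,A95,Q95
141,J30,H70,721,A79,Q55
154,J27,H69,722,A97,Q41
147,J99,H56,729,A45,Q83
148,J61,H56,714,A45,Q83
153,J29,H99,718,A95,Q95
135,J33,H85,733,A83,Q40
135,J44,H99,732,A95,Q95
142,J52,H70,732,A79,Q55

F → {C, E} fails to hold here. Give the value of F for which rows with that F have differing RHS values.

F=Q41: 4 rows → {C,E} = (H69, A97), (H69, A97), (H69, A97), (H69, A97) ✓
F=Q83: 4 rows → {C,E} takes values {(H24, A63), (H24, A77), (H56, A45)} — violation
F=Q17: 1 row → {C,E} = (H12, A63) ✓
F=Q52: 1 row → {C,E} = (H70, A74) ✓
F=Q55: 3 rows → {C,E} = (H70, A79), (H70, A79), (H70, A79) ✓
F=Q95: 3 rows → {C,E} = (H99, A95), (H99, A95), (H99, A95) ✓
F=Q40: 1 row → {C,E} = (H85, A83) ✓
The only F value with inconsistent RHS is F=Q83.

Q83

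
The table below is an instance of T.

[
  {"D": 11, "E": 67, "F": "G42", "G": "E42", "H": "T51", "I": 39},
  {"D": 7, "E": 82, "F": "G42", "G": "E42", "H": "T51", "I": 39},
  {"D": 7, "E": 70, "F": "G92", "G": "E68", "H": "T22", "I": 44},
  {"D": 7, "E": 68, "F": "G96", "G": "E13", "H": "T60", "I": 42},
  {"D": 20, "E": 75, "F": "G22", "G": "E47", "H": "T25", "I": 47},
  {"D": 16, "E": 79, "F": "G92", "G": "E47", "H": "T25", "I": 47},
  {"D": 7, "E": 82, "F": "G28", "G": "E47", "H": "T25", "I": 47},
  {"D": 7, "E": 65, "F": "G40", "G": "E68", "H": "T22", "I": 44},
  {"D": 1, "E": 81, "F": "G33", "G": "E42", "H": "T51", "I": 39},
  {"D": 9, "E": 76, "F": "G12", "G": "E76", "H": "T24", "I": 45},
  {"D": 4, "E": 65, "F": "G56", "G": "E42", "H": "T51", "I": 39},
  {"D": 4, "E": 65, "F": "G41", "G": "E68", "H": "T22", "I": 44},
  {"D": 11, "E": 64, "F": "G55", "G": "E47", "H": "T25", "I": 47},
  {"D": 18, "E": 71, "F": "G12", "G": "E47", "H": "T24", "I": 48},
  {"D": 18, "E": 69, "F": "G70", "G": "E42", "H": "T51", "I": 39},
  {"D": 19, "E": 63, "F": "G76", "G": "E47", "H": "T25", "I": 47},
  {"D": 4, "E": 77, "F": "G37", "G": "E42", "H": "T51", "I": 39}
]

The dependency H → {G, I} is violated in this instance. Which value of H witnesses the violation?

T24

H=T51: 6 rows → {G,I} = (E42, 39), (E42, 39), (E42, 39), (E42, 39), (E42, 39), (E42, 39) ✓
H=T22: 3 rows → {G,I} = (E68, 44), (E68, 44), (E68, 44) ✓
H=T60: 1 row → {G,I} = (E13, 42) ✓
H=T25: 5 rows → {G,I} = (E47, 47), (E47, 47), (E47, 47), (E47, 47), (E47, 47) ✓
H=T24: 2 rows → {G,I} takes values {(E76, 45), (E47, 48)} — violation
The only H value with inconsistent RHS is H=T24.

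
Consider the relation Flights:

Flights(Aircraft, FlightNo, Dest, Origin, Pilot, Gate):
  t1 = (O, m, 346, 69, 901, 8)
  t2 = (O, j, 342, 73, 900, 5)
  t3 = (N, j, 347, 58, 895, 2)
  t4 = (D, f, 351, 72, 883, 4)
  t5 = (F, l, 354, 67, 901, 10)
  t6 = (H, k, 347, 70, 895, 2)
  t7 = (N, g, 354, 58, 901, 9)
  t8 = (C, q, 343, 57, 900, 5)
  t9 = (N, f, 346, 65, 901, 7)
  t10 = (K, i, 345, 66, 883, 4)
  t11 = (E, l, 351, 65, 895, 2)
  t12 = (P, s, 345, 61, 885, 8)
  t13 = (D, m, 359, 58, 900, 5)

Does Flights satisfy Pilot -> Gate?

Pilot=901: rows 1, 5, 7, 9 → Gate takes values {8, 10, 9, 7} — violation
Pilot=900: rows 2, 8, 13 → Gate = 5, 5, 5 ✓
Pilot=895: rows 3, 6, 11 → Gate = 2, 2, 2 ✓
Pilot=883: rows 4, 10 → Gate = 4, 4 ✓
Pilot=885: row 12 → Gate = 8 ✓
Two rows agree on Pilot but differ on Gate, so Pilot -> Gate does not hold.

No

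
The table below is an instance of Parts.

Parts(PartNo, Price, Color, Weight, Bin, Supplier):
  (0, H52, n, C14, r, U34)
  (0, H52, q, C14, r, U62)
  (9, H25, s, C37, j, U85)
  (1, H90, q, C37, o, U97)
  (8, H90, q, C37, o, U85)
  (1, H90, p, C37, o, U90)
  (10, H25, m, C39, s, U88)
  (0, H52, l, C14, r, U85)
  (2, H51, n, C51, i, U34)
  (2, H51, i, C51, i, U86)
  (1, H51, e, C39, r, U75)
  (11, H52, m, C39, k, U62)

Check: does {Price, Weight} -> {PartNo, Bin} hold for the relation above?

(Price=H52, Weight=C14): 3 rows → {PartNo,Bin} = (0, r), (0, r), (0, r) ✓
(Price=H25, Weight=C37): 1 row → {PartNo,Bin} = (9, j) ✓
(Price=H90, Weight=C37): 3 rows → {PartNo,Bin} takes values {(1, o), (8, o)} — violation
(Price=H25, Weight=C39): 1 row → {PartNo,Bin} = (10, s) ✓
(Price=H51, Weight=C51): 2 rows → {PartNo,Bin} = (2, i), (2, i) ✓
(Price=H51, Weight=C39): 1 row → {PartNo,Bin} = (1, r) ✓
(Price=H52, Weight=C39): 1 row → {PartNo,Bin} = (11, k) ✓
Two rows agree on {Price, Weight} but differ on {PartNo, Bin}, so {Price, Weight} -> {PartNo, Bin} does not hold.

No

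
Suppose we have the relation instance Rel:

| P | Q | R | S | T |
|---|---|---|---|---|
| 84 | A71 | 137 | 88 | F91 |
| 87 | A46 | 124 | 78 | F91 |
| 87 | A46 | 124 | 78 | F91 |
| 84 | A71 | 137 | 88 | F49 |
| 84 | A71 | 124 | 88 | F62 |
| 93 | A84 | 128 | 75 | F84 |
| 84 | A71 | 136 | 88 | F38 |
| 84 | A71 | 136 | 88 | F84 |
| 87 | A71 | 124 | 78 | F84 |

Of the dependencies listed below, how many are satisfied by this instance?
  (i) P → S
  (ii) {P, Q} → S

2

(i) P → S: every LHS value maps to a single RHS value — holds.
(ii) {P, Q} → S: every LHS value maps to a single RHS value — holds.
2 of the 2 dependencies hold.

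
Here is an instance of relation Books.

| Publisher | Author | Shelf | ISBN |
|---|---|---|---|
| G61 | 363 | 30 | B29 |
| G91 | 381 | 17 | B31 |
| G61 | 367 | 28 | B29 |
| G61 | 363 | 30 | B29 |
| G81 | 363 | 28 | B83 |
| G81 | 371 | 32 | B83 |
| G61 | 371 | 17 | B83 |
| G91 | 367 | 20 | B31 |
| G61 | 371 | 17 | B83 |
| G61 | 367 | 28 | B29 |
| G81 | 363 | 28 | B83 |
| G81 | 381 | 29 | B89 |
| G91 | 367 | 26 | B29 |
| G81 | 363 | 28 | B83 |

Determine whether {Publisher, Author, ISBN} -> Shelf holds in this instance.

(Publisher=G61, Author=363, ISBN=B29): 2 rows → Shelf = 30, 30 ✓
(Publisher=G91, Author=381, ISBN=B31): 1 row → Shelf = 17 ✓
(Publisher=G61, Author=367, ISBN=B29): 2 rows → Shelf = 28, 28 ✓
(Publisher=G81, Author=363, ISBN=B83): 3 rows → Shelf = 28, 28, 28 ✓
(Publisher=G81, Author=371, ISBN=B83): 1 row → Shelf = 32 ✓
(Publisher=G61, Author=371, ISBN=B83): 2 rows → Shelf = 17, 17 ✓
(Publisher=G91, Author=367, ISBN=B31): 1 row → Shelf = 20 ✓
(Publisher=G81, Author=381, ISBN=B89): 1 row → Shelf = 29 ✓
(Publisher=G91, Author=367, ISBN=B29): 1 row → Shelf = 26 ✓
Every {Publisher, Author, ISBN} value is associated with a single Shelf value, so {Publisher, Author, ISBN} -> Shelf holds.

Yes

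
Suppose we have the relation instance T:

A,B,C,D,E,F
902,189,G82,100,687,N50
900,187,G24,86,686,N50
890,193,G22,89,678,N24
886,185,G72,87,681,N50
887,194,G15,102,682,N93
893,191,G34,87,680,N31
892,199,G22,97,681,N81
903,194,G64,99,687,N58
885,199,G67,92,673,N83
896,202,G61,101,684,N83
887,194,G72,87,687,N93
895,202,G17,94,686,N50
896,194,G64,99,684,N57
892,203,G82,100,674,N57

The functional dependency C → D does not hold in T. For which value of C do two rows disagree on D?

G22

C=G82: 2 rows → D = 100, 100 ✓
C=G24: 1 row → D = 86 ✓
C=G22: 2 rows → D takes values {89, 97} — violation
C=G72: 2 rows → D = 87, 87 ✓
C=G15: 1 row → D = 102 ✓
C=G34: 1 row → D = 87 ✓
C=G64: 2 rows → D = 99, 99 ✓
C=G67: 1 row → D = 92 ✓
C=G61: 1 row → D = 101 ✓
C=G17: 1 row → D = 94 ✓
The only C value with inconsistent D is C=G22.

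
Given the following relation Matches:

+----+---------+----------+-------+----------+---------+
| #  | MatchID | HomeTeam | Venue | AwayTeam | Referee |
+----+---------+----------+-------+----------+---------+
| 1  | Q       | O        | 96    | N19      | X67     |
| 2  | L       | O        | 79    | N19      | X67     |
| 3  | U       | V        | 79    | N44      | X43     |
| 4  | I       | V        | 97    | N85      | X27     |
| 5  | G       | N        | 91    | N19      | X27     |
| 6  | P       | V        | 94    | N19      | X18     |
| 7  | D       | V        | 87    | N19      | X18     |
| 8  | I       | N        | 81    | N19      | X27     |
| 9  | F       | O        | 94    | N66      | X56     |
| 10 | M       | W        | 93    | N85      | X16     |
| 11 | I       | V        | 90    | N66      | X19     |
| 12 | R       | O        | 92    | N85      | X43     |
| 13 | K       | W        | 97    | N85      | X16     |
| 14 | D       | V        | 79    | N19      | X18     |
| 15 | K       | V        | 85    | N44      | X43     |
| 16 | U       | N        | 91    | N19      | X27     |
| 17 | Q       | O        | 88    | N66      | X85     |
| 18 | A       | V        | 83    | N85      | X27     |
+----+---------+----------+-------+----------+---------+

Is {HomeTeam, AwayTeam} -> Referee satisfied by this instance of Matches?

No

(HomeTeam=O, AwayTeam=N19): rows 1, 2 → Referee = X67, X67 ✓
(HomeTeam=V, AwayTeam=N44): rows 3, 15 → Referee = X43, X43 ✓
(HomeTeam=V, AwayTeam=N85): rows 4, 18 → Referee = X27, X27 ✓
(HomeTeam=N, AwayTeam=N19): rows 5, 8, 16 → Referee = X27, X27, X27 ✓
(HomeTeam=V, AwayTeam=N19): rows 6, 7, 14 → Referee = X18, X18, X18 ✓
(HomeTeam=O, AwayTeam=N66): rows 9, 17 → Referee takes values {X56, X85} — violation
(HomeTeam=W, AwayTeam=N85): rows 10, 13 → Referee = X16, X16 ✓
(HomeTeam=V, AwayTeam=N66): row 11 → Referee = X19 ✓
(HomeTeam=O, AwayTeam=N85): row 12 → Referee = X43 ✓
Two rows agree on {HomeTeam, AwayTeam} but differ on Referee, so {HomeTeam, AwayTeam} -> Referee does not hold.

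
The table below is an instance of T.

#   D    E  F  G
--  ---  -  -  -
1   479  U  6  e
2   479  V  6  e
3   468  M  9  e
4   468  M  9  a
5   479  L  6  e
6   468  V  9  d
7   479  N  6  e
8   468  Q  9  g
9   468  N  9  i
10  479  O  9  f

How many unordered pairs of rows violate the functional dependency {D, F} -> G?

10

(D=479, F=6): all 4 rows agree on G — 0 pairs.
(D=468, F=9): violating pairs (3,4), (3,6), (3,8), (3,9), (4,6), (4,8), (4,9), (6,8), (6,9), (8,9) — 10 pairs.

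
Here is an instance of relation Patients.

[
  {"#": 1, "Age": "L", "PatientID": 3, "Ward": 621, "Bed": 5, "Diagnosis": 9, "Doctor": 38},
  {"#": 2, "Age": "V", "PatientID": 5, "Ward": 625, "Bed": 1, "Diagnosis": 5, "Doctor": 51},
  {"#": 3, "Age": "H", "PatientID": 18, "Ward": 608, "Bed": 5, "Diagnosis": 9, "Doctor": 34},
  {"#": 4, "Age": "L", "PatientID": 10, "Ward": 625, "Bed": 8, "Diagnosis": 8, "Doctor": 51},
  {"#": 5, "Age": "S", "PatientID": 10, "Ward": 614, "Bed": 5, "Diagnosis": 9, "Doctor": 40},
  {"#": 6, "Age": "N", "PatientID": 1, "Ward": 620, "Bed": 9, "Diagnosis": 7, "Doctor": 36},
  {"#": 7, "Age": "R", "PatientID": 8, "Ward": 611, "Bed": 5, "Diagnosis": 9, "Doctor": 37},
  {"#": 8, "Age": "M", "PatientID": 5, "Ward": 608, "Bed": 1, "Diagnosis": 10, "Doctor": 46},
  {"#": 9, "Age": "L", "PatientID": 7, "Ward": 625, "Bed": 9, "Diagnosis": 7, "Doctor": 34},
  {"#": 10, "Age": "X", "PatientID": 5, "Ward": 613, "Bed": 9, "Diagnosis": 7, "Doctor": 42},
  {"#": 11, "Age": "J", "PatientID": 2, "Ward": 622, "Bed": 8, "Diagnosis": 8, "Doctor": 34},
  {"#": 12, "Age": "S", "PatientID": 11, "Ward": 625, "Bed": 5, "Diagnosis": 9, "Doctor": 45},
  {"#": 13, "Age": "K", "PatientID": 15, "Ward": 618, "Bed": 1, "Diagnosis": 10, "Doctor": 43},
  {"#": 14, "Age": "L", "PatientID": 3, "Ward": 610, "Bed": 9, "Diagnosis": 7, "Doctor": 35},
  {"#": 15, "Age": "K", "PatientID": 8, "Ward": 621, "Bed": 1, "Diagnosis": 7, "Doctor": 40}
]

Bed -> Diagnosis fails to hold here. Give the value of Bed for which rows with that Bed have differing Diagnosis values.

Bed=5: rows 1, 3, 5, 7, 12 → Diagnosis = 9, 9, 9, 9, 9 ✓
Bed=1: rows 2, 8, 13, 15 → Diagnosis takes values {5, 10, 7} — violation
Bed=8: rows 4, 11 → Diagnosis = 8, 8 ✓
Bed=9: rows 6, 9, 10, 14 → Diagnosis = 7, 7, 7, 7 ✓
The only Bed value with inconsistent Diagnosis is Bed=1.

1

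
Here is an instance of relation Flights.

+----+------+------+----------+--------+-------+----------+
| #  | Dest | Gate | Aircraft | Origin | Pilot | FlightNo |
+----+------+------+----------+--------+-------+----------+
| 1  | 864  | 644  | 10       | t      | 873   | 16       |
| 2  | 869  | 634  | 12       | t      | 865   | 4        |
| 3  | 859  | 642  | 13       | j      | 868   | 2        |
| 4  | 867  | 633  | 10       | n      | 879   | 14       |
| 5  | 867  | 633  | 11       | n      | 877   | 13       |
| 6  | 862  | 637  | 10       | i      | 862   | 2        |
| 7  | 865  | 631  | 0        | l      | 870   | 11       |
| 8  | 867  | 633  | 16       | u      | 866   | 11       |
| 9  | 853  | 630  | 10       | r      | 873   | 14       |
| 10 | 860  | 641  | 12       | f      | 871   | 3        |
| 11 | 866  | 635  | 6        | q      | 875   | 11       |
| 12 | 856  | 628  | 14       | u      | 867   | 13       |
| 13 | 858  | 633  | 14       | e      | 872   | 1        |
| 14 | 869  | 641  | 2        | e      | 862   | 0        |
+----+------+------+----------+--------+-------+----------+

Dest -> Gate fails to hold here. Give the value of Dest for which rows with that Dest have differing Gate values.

869

Dest=864: row 1 → Gate = 644 ✓
Dest=869: rows 2, 14 → Gate takes values {634, 641} — violation
Dest=859: row 3 → Gate = 642 ✓
Dest=867: rows 4, 5, 8 → Gate = 633, 633, 633 ✓
Dest=862: row 6 → Gate = 637 ✓
Dest=865: row 7 → Gate = 631 ✓
Dest=853: row 9 → Gate = 630 ✓
Dest=860: row 10 → Gate = 641 ✓
Dest=866: row 11 → Gate = 635 ✓
Dest=856: row 12 → Gate = 628 ✓
Dest=858: row 13 → Gate = 633 ✓
The only Dest value with inconsistent Gate is Dest=869.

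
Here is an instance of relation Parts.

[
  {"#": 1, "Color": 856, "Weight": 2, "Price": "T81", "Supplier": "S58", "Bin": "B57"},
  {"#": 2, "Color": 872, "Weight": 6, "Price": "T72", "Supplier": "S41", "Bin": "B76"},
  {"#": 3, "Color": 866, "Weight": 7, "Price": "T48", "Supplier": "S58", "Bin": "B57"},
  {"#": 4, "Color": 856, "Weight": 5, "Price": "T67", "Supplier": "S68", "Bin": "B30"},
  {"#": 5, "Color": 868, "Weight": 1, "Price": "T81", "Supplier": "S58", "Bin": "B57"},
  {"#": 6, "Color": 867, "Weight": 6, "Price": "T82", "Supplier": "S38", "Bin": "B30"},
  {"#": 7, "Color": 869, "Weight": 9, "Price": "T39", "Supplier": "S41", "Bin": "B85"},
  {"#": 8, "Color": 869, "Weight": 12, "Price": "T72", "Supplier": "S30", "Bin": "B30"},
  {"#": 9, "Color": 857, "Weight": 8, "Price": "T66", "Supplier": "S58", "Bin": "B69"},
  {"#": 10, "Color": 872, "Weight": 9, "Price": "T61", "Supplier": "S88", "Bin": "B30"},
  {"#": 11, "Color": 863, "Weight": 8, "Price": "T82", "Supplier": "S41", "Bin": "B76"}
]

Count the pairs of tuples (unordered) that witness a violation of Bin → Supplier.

6

Bin=B57: all 3 rows agree on Supplier — 0 pairs.
Bin=B76: all 2 rows agree on Supplier — 0 pairs.
Bin=B30: violating pairs (4,6), (4,8), (4,10), (6,8), (6,10), (8,10) — 6 pairs.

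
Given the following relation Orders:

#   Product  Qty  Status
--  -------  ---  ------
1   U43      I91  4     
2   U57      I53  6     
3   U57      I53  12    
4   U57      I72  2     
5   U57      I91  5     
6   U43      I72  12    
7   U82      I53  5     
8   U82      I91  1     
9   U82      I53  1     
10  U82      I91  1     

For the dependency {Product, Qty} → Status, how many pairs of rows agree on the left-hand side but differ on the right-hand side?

(Product=U57, Qty=I53): violating pairs (2,3) — 1 pair.
(Product=U82, Qty=I53): violating pairs (7,9) — 1 pair.
(Product=U82, Qty=I91): all 2 rows agree on Status — 0 pairs.

2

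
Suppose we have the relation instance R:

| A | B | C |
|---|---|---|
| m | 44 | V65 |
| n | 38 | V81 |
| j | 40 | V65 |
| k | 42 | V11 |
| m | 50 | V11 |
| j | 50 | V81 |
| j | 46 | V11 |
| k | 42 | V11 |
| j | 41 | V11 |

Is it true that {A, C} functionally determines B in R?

No

(A=m, C=V65): 1 row → B = 44 ✓
(A=n, C=V81): 1 row → B = 38 ✓
(A=j, C=V65): 1 row → B = 40 ✓
(A=k, C=V11): 2 rows → B = 42, 42 ✓
(A=m, C=V11): 1 row → B = 50 ✓
(A=j, C=V81): 1 row → B = 50 ✓
(A=j, C=V11): 2 rows → B takes values {46, 41} — violation
Two rows agree on {A, C} but differ on B, so {A, C} → B does not hold.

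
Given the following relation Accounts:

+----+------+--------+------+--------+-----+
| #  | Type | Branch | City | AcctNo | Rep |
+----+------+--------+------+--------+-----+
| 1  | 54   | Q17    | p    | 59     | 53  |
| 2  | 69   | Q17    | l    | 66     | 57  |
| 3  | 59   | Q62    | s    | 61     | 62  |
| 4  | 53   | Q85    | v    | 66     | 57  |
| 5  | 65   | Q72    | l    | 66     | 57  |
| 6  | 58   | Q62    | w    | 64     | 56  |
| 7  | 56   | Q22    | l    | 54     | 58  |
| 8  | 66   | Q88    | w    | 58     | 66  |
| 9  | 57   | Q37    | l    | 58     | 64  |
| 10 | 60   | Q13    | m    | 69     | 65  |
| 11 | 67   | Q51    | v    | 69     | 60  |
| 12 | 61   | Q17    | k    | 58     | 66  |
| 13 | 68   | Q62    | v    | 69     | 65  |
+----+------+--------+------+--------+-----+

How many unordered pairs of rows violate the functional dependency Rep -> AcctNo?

Rep=57: all 3 rows agree on AcctNo — 0 pairs.
Rep=66: all 2 rows agree on AcctNo — 0 pairs.
Rep=65: all 2 rows agree on AcctNo — 0 pairs.

0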